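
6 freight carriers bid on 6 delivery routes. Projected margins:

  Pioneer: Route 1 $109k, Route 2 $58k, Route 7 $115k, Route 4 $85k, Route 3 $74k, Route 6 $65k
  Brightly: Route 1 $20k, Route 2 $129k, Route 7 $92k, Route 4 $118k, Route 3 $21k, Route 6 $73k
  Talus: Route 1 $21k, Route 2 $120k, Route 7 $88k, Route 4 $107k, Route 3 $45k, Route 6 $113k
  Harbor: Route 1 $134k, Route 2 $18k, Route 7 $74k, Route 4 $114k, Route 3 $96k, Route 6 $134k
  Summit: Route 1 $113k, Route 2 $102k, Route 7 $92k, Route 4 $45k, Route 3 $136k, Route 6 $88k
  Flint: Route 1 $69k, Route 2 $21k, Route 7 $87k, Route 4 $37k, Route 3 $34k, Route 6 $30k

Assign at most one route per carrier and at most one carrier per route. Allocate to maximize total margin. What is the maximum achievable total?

Optimal: Pioneer→Route 1 ($109k), Brightly→Route 4 ($118k), Talus→Route 2 ($120k), Harbor→Route 6 ($134k), Summit→Route 3 ($136k), Flint→Route 7 ($87k) — total 109+118+120+134+136+87 = $704k.
Every other assignment is strictly worse.

Maximum total: $704k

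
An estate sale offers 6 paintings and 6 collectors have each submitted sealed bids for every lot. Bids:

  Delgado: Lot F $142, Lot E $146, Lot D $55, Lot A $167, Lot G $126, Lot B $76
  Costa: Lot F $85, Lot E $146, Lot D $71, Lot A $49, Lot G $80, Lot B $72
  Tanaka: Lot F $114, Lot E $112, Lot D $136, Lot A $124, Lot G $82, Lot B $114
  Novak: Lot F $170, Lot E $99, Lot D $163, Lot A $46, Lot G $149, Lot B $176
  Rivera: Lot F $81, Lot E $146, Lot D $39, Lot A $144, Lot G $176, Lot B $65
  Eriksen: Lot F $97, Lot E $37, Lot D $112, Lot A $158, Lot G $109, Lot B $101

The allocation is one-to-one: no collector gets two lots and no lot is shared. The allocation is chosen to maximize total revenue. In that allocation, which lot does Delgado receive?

Delgado receives Lot F.

Optimal: Delgado→Lot F ($142), Costa→Lot E ($146), Tanaka→Lot D ($136), Novak→Lot B ($176), Rivera→Lot G ($176), Eriksen→Lot A ($158) — total 142+146+136+176+176+158 = $934.
Row-greedy (each collector in turn takes its best remaining lot) gives $898, worse by 36.
Next-best assignment: Delgado→Lot F, Costa→Lot E, Tanaka→Lot B, Novak→Lot D, Rivera→Lot G, Eriksen→Lot A = $899.
Swapping Eriksen↔Rivera (Eriksen→Lot G $109, Rivera→Lot A $144) loses 81.
Delgado's own top lot is Lot A ($167), but forcing Delgado→Lot A and reassigning the rest optimally gives only $898 — worse by 36.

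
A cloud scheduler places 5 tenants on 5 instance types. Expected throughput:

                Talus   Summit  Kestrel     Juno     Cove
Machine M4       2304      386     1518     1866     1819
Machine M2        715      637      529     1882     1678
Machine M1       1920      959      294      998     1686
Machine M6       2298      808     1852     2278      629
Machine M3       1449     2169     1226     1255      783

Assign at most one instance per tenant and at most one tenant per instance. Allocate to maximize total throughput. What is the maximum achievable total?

Optimal: Talus→Machine M4 (2304 ops/s), Summit→Machine M3 (2169 ops/s), Kestrel→Machine M6 (1852 ops/s), Juno→Machine M2 (1882 ops/s), Cove→Machine M1 (1686 ops/s) — total 2304+2169+1852+1882+1686 = 9893 ops/s.
Max-entry greedy (repeatedly take the single best remaining cell) gives 8966 ops/s, worse by 927.
Next-best assignment: Talus→Machine M1, Summit→Machine M3, Kestrel→Machine M6, Juno→Machine M2, Cove→Machine M4 = 9642 ops/s.

Max total: 9893 ops/s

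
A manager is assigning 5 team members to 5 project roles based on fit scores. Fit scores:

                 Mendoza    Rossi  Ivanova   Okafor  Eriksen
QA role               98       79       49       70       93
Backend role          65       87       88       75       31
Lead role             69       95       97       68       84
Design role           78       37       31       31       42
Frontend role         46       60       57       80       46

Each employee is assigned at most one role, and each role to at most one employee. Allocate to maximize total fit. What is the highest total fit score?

Optimal: Mendoza→Design role (78 pts), Rossi→Backend role (87 pts), Ivanova→Lead role (97 pts), Okafor→Frontend role (80 pts), Eriksen→QA role (93 pts) — total 78+87+97+80+93 = 435 pts.
Max-entry greedy (repeatedly take the single best remaining cell) gives 404 pts, worse by 31.
No other one-to-one assignment exceeds 435 pts.

Max total: 435 pts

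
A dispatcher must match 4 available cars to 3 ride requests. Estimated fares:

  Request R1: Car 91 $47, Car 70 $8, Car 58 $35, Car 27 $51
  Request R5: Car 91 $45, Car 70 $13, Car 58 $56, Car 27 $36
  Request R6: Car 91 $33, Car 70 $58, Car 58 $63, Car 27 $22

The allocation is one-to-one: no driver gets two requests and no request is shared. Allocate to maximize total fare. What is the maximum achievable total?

This is the linear assignment problem.
Optimal: Car 27→Request R1 ($51), Car 58→Request R5 ($56), Car 70→Request R6 ($58) — total 51+56+58 = $165.
Next-best assignment: Car 91→Request R1, Car 58→Request R5, Car 70→Request R6 = $161.
No other one-to-one assignment exceeds $165.

Maximum total: $165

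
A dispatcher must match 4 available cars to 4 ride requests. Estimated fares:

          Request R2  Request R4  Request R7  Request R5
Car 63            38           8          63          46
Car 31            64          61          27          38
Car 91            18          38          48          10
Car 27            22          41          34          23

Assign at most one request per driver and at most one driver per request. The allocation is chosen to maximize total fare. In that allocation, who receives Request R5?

Car 63 receives Request R5.

Optimal: Car 63→Request R5 ($46), Car 31→Request R2 ($64), Car 91→Request R7 ($48), Car 27→Request R4 ($41) — total 46+64+48+41 = $199.
Column-greedy (each request in turn goes to its best remaining driver) gives $178, worse by 21.
Car 63's own top request is Request R7 ($63), but forcing Car 63→Request R7 and reassigning the rest optimally gives only $188 — worse by 11.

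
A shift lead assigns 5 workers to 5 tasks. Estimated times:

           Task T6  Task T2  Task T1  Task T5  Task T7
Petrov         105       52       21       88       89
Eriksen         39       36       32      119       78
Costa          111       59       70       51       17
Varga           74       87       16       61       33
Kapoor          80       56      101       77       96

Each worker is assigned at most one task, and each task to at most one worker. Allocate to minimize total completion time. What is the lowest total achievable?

Optimal: Petrov→Task T1 (21 min), Eriksen→Task T6 (39 min), Costa→Task T7 (17 min), Varga→Task T5 (61 min), Kapoor→Task T2 (56 min) — total 21+39+17+61+56 = 194 min.
Row-greedy (each worker in turn takes its cheapest remaining task) gives 215 min, worse by 21.
Swapping Petrov↔Eriksen (Petrov→Task T6 105 min, Eriksen→Task T1 32 min) adds 77.

Min total: 194 min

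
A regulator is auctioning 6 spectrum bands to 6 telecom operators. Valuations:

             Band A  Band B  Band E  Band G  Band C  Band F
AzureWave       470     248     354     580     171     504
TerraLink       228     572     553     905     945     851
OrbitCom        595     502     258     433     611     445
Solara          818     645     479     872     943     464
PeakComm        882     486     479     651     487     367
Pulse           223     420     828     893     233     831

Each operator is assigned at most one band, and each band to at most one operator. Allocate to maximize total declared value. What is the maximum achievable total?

Optimal: AzureWave→Band G ($580M), TerraLink→Band F ($851M), OrbitCom→Band B ($502M), Solara→Band C ($943M), PeakComm→Band A ($882M), Pulse→Band E ($828M) — total 580+851+502+943+882+828 = $4586M.
Column-greedy (each band in turn goes to its best remaining operator) gives $4375M, worse by 211.
Next-best assignment: AzureWave→Band F, TerraLink→Band G, OrbitCom→Band B, Solara→Band C, PeakComm→Band A, Pulse→Band E = $4564M.
Every other assignment is strictly worse.

Maximum total: $4586M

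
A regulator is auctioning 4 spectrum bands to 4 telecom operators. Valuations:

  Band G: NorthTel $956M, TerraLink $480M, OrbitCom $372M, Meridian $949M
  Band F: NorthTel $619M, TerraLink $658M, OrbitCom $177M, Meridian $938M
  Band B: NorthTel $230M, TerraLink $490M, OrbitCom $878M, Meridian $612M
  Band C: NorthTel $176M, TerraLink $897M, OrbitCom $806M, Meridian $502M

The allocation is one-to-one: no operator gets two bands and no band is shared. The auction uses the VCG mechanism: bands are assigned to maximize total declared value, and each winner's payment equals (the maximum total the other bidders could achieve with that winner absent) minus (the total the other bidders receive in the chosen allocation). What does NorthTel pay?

NorthTel pays $11M.

Efficient allocation: NorthTel→Band G ($956M), TerraLink→Band C ($897M), OrbitCom→Band B ($878M), Meridian→Band F ($938M); total welfare W = $3669M.
NorthTel receives Band G at value $956M, so the others get W − 956 = $2713M.
Without NorthTel: best allocation of the remaining 3 bidders over all 4 bands is TerraLink→Band C ($897M), OrbitCom→Band B ($878M), Meridian→Band G ($949M), total $2724M.
VCG payment = (others' best without NorthTel) − (others' welfare with NorthTel) = 2724 − 2713 = $11M.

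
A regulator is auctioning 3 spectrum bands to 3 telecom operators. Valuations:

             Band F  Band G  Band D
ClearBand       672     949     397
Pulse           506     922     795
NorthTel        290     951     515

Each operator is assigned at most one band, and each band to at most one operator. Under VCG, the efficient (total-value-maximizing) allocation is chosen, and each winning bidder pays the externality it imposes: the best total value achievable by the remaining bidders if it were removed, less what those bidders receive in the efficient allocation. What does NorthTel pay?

NorthTel pays $277M.

Efficient allocation: ClearBand→Band F ($672M), Pulse→Band D ($795M), NorthTel→Band G ($951M); total welfare W = $2418M.
NorthTel receives Band G at value $951M, so the others get W − 951 = $1467M.
Without NorthTel: best allocation of the remaining 2 bidders over all 3 bands is ClearBand→Band G ($949M), Pulse→Band D ($795M), total $1744M.
VCG payment = (others' best without NorthTel) − (others' welfare with NorthTel) = 1744 − 1467 = $277M.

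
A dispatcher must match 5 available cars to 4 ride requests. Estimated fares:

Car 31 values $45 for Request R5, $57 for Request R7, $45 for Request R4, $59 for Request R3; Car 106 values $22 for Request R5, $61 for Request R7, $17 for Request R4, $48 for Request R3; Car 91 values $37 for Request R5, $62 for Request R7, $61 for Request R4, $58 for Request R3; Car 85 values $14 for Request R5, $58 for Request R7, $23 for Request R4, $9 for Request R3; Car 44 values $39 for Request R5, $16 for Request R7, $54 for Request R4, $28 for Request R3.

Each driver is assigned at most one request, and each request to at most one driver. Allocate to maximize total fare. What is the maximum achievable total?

Maximum total: $220

Optimal: Car 44→Request R5 ($39), Car 106→Request R7 ($61), Car 91→Request R4 ($61), Car 31→Request R3 ($59) — total 39+61+61+59 = $220.
Next-best assignment: Car 31→Request R5, Car 106→Request R7, Car 44→Request R4, Car 91→Request R3 = $218.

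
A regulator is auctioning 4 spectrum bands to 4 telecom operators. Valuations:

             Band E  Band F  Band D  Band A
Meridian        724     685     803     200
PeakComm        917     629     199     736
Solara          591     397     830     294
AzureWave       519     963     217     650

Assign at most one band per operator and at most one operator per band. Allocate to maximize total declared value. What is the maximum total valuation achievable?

Maximum total: $3253M

Optimal: Meridian→Band E ($724M), PeakComm→Band A ($736M), Solara→Band D ($830M), AzureWave→Band F ($963M) — total 724+736+830+963 = $3253M.
Row-greedy (each operator in turn takes its best remaining band) gives $2767M, worse by 486.
Swapping PeakComm↔AzureWave (PeakComm→Band F $629M, AzureWave→Band A $650M) loses 420.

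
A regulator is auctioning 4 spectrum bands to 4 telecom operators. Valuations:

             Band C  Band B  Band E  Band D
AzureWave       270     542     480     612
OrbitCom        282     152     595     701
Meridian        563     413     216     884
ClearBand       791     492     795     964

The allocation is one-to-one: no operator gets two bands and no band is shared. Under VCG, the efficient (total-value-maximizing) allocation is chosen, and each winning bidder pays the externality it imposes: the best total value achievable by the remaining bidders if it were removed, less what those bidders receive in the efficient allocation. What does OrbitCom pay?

OrbitCom pays $4M.

Efficient allocation: AzureWave→Band B ($542M), OrbitCom→Band E ($595M), Meridian→Band D ($884M), ClearBand→Band C ($791M); total welfare W = $2812M.
OrbitCom receives Band E at value $595M, so the others get W − 595 = $2217M.
Without OrbitCom: best allocation of the remaining 3 bidders over all 4 bands is AzureWave→Band B ($542M), Meridian→Band D ($884M), ClearBand→Band E ($795M), total $2221M.
VCG payment = (others' best without OrbitCom) − (others' welfare with OrbitCom) = 2221 − 2217 = $4M.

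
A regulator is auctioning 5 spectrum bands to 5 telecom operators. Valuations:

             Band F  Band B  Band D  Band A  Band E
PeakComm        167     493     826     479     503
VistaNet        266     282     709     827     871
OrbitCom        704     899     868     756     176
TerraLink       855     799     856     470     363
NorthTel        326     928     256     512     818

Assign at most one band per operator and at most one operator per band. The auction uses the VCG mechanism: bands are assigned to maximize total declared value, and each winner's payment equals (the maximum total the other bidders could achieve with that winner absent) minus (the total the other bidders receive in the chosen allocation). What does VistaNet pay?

VistaNet pays $33M.

Efficient allocation: PeakComm→Band D ($826M), VistaNet→Band E ($871M), OrbitCom→Band A ($756M), TerraLink→Band F ($855M), NorthTel→Band B ($928M); total welfare W = $4236M.
VistaNet receives Band E at value $871M, so the others get W − 871 = $3365M.
Without VistaNet: best allocation of the remaining 4 bidders over all 5 bands is PeakComm→Band D ($826M), OrbitCom→Band B ($899M), TerraLink→Band F ($855M), NorthTel→Band E ($818M), total $3398M.
VCG payment = (others' best without VistaNet) − (others' welfare with VistaNet) = 3398 − 3365 = $33M.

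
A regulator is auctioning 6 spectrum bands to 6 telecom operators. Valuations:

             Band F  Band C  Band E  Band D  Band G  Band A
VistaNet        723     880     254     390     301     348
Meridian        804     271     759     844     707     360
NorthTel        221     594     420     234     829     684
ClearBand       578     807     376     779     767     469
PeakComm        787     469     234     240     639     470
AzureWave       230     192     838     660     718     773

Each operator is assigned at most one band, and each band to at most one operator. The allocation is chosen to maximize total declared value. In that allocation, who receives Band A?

Optimal: VistaNet→Band C ($880M), Meridian→Band E ($759M), NorthTel→Band G ($829M), ClearBand→Band D ($779M), PeakComm→Band F ($787M), AzureWave→Band A ($773M) — total 880+759+829+779+787+773 = $4807M.
Column-greedy (each band in turn goes to its best remaining operator) gives $4600M, worse by 207.
Next-best assignment: VistaNet→Band C, Meridian→Band D, NorthTel→Band A, ClearBand→Band G, PeakComm→Band F, AzureWave→Band E = $4800M.
Swapping NorthTel↔AzureWave (NorthTel→Band A $684M, AzureWave→Band G $718M) loses 200.
AzureWave's own top band is Band E ($838M), but forcing AzureWave→Band E and reassigning the rest optimally gives only $4800M — worse by 7.

AzureWave receives Band A.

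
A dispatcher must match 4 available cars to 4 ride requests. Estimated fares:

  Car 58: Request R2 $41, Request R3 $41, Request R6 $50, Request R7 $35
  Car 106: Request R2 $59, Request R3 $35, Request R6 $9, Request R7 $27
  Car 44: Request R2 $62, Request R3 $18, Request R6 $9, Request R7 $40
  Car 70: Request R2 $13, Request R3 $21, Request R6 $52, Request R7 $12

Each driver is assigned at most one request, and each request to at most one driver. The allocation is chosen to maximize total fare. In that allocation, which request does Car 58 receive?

Optimal: Car 58→Request R3 ($41), Car 106→Request R2 ($59), Car 44→Request R7 ($40), Car 70→Request R6 ($52) — total 41+59+40+52 = $192.
Column-greedy (each request in turn goes to its best remaining driver) gives $182, worse by 10.
Next-best assignment: Car 58→Request R7, Car 106→Request R3, Car 44→Request R2, Car 70→Request R6 = $184.
Every other assignment is strictly worse.
Car 58's own top request is Request R6 ($50), but forcing Car 58→Request R6 and reassigning the rest optimally gives only $170 — worse by 22.

Car 58 receives Request R3.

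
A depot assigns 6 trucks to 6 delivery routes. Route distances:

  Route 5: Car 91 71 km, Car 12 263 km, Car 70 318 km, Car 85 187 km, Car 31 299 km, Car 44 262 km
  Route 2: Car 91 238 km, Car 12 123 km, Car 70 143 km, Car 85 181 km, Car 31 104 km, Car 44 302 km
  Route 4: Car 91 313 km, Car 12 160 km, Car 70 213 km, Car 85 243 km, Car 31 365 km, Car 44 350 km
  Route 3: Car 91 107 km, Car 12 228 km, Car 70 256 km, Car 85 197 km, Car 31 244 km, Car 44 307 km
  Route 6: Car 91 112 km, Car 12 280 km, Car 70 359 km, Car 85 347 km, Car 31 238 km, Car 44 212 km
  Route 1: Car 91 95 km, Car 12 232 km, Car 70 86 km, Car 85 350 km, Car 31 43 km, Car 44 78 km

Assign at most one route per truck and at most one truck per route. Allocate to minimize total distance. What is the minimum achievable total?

Treat this as an assignment problem: match each truck to one route.
Optimal: Car 91→Route 5 (71 km), Car 12→Route 4 (160 km), Car 70→Route 2 (143 km), Car 85→Route 3 (197 km), Car 31→Route 1 (43 km), Car 44→Route 6 (212 km) — total 71+160+143+197+43+212 = 826 km.
Row-greedy (each truck in turn takes its cheapest remaining route) gives 1065 km, worse by 239.
Next-best assignment: Car 91→Route 5, Car 12→Route 4, Car 70→Route 1, Car 85→Route 3, Car 31→Route 2, Car 44→Route 6 = 830 km.

Min total: 826 km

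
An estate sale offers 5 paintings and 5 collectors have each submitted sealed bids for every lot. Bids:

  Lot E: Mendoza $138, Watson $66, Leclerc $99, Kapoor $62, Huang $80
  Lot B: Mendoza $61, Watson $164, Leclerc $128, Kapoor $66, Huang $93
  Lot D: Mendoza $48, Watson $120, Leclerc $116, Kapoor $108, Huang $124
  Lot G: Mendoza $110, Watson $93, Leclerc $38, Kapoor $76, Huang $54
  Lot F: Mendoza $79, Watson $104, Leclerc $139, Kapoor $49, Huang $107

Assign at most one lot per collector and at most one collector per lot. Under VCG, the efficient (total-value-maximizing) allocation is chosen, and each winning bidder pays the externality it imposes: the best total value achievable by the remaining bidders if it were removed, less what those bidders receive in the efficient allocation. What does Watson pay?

Watson pays $4.

Efficient allocation: Mendoza→Lot E ($138), Watson→Lot B ($164), Leclerc→Lot F ($139), Kapoor→Lot G ($76), Huang→Lot D ($124); total welfare W = $641.
Watson receives Lot B at value $164, so the others get W − 164 = $477.
Without Watson: best allocation of the remaining 4 bidders over all 5 lots is Mendoza→Lot E ($138), Leclerc→Lot B ($128), Kapoor→Lot D ($108), Huang→Lot F ($107), total $481.
VCG payment = (others' best without Watson) − (others' welfare with Watson) = 481 − 477 = $4.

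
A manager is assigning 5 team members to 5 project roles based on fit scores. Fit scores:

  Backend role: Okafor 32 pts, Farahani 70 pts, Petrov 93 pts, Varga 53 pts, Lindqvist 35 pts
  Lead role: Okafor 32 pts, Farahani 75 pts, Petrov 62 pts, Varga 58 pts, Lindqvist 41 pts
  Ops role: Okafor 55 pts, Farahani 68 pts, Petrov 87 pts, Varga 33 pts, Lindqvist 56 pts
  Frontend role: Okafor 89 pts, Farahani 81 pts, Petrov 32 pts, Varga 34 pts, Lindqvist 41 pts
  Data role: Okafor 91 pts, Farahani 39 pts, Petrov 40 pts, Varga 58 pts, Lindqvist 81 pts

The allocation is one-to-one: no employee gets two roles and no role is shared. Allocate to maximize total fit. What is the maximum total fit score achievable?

Max total: 389 pts

Treat this as an assignment problem: match each employee to one role.
Optimal: Okafor→Frontend role (89 pts), Farahani→Ops role (68 pts), Petrov→Backend role (93 pts), Varga→Lead role (58 pts), Lindqvist→Data role (81 pts) — total 89+68+93+58+81 = 389 pts.
Column-greedy (each role in turn goes to its best remaining employee) gives 371 pts, worse by 18.
Next-best assignment: Okafor→Frontend role, Farahani→Backend role, Petrov→Ops role, Varga→Lead role, Lindqvist→Data role = 385 pts.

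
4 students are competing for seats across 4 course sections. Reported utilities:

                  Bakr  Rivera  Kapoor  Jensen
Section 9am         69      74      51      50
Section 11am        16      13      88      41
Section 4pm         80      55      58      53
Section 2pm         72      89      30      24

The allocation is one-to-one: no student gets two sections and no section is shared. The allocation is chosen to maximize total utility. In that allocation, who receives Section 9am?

Jensen receives Section 9am.

Treat this as an assignment problem: match each student to one section.
Optimal: Bakr→Section 4pm (80 points), Rivera→Section 2pm (89 points), Kapoor→Section 11am (88 points), Jensen→Section 9am (50 points) — total 80+89+88+50 = 307 points.
Column-greedy (each section in turn goes to its best remaining student) gives 266 points, worse by 41.
Swapping Rivera↔Kapoor (Rivera→Section 11am 13 points, Kapoor→Section 2pm 30 points) loses 134.
Checked against all permutations: 307 points is optimal.
Jensen's own top section is Section 4pm (53 points), but forcing Jensen→Section 4pm and reassigning the rest optimally gives only 299 points — worse by 8.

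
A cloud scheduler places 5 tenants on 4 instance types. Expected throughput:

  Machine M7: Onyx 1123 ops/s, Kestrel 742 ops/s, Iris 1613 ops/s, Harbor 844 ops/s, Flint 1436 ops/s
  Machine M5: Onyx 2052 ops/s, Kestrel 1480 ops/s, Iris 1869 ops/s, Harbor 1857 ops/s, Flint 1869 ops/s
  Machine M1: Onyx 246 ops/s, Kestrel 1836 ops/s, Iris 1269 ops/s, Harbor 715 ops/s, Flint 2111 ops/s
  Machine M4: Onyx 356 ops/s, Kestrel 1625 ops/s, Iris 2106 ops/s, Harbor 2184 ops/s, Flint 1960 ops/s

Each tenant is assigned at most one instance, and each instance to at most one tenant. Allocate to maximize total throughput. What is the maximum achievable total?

This is a one-to-one assignment (maximum-weight bipartite matching).
Optimal: Iris→Machine M7 (1613 ops/s), Onyx→Machine M5 (2052 ops/s), Flint→Machine M1 (2111 ops/s), Harbor→Machine M4 (2184 ops/s) — total 1613+2052+2111+2184 = 7960 ops/s.
Row-greedy (each tenant in turn takes its best remaining instance) gives 6838 ops/s, worse by 1122.
Swapping Flint↔Iris (Flint→Machine M7 1436 ops/s, Iris→Machine M1 1269 ops/s) loses 1019.

Max total: 7960 ops/s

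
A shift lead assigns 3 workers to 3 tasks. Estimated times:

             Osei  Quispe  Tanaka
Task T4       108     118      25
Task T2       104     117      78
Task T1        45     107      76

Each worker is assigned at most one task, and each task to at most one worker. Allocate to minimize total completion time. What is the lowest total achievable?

Min total: 187 min

Optimal: Osei→Task T1 (45 min), Quispe→Task T2 (117 min), Tanaka→Task T4 (25 min) — total 45+117+25 = 187 min.
Column-greedy (each task in turn goes to its cheapest remaining worker) gives 236 min, worse by 49.
No other one-to-one assignment undercuts 187 min.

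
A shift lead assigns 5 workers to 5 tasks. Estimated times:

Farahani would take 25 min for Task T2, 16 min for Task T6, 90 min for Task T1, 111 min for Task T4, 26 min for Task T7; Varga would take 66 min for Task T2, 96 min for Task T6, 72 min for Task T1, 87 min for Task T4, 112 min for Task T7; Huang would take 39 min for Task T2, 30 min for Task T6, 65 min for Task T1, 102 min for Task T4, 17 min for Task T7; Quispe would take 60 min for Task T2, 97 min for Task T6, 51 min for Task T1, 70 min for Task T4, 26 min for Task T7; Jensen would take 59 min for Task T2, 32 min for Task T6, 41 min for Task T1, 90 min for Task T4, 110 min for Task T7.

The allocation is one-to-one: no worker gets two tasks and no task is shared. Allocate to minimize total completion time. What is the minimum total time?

Minimum total: 209 min

This is a one-to-one assignment (minimum-cost bipartite matching).
Optimal: Farahani→Task T2 (25 min), Varga→Task T4 (87 min), Huang→Task T6 (30 min), Quispe→Task T7 (26 min), Jensen→Task T1 (41 min) — total 25+87+30+26+41 = 209 min.
Min-entry greedy (repeatedly take the single cheapest remaining cell) gives 221 min, worse by 12.
No other one-to-one assignment undercuts 209 min.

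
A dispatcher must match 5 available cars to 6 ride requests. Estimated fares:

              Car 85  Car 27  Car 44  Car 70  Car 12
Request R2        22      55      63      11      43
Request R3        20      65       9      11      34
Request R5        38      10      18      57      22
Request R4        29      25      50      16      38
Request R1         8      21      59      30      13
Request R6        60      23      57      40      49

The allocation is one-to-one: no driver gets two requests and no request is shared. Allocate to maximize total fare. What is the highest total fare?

Maximum total: $284

Optimal: Car 85→Request R6 ($60), Car 27→Request R3 ($65), Car 44→Request R1 ($59), Car 70→Request R5 ($57), Car 12→Request R2 ($43) — total 60+65+59+57+43 = $284.
Row-greedy (each driver in turn takes its best remaining request) gives $283, worse by 1.
Next-best assignment: Car 85→Request R6, Car 27→Request R3, Car 44→Request R2, Car 70→Request R5, Car 12→Request R4 = $283.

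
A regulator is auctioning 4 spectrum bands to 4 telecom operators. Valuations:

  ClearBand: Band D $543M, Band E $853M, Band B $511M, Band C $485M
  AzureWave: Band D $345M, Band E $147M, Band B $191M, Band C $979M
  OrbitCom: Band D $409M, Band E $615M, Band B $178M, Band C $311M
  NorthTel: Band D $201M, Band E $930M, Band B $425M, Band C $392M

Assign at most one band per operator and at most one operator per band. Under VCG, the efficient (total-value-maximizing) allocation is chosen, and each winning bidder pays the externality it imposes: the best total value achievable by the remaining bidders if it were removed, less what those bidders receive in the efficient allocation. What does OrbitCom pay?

Efficient allocation: ClearBand→Band B ($511M), AzureWave→Band C ($979M), OrbitCom→Band D ($409M), NorthTel→Band E ($930M); total welfare W = $2829M.
OrbitCom receives Band D at value $409M, so the others get W − 409 = $2420M.
Without OrbitCom: best allocation of the remaining 3 bidders over all 4 bands is ClearBand→Band D ($543M), AzureWave→Band C ($979M), NorthTel→Band E ($930M), total $2452M.
VCG payment = (others' best without OrbitCom) − (others' welfare with OrbitCom) = 2452 − 2420 = $32M.

OrbitCom pays $32M.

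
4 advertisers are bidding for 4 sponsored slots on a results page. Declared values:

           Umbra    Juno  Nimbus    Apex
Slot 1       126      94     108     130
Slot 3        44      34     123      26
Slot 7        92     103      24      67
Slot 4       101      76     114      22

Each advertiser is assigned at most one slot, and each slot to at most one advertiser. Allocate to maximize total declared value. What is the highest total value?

Max total: $457

Optimal: Umbra→Slot 4 ($101), Juno→Slot 7 ($103), Nimbus→Slot 3 ($123), Apex→Slot 1 ($130) — total 101+103+123+130 = $457.
Row-greedy (each advertiser in turn takes its best remaining slot) gives $374, worse by 83.
Next-best assignment: Umbra→Slot 7, Juno→Slot 4, Nimbus→Slot 3, Apex→Slot 1 = $421.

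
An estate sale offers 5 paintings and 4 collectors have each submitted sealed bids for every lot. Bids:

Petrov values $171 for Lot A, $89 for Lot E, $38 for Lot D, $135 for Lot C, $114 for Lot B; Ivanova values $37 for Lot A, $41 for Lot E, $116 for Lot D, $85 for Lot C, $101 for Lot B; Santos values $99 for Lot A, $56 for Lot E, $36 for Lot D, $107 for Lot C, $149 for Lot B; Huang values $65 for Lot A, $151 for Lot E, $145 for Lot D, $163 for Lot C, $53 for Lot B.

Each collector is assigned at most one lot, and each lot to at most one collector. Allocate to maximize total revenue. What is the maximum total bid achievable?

Optimal: Petrov→Lot A ($171), Ivanova→Lot D ($116), Santos→Lot B ($149), Huang→Lot C ($163) — total 171+116+149+163 = $599.
Column-greedy (each lot in turn goes to its best remaining collector) gives $545, worse by 54.
Next-best assignment: Petrov→Lot A, Ivanova→Lot D, Santos→Lot B, Huang→Lot E = $587.
Every other assignment is strictly worse.

Maximum total: $599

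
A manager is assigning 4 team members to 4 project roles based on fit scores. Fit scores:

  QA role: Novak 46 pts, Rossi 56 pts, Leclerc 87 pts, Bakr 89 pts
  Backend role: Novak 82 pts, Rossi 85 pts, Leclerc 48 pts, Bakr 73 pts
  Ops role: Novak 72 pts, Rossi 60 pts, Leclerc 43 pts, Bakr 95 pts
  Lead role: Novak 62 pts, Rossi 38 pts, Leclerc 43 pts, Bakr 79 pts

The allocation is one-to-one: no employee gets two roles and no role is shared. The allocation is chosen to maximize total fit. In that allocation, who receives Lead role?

Optimal: Novak→Lead role (62 pts), Rossi→Backend role (85 pts), Leclerc→QA role (87 pts), Bakr→Ops role (95 pts) — total 62+85+87+95 = 329 pts.
Column-greedy (each role in turn goes to its best remaining employee) gives 289 pts, worse by 40.
Swapping Novak↔Leclerc (Novak→QA role 46 pts, Leclerc→Lead role 43 pts) loses 60.
No other one-to-one assignment exceeds 329 pts.
Novak's own top role is Backend role (82 pts), but forcing Novak→Backend role and reassigning the rest optimally gives only 308 pts — worse by 21.

Novak receives Lead role.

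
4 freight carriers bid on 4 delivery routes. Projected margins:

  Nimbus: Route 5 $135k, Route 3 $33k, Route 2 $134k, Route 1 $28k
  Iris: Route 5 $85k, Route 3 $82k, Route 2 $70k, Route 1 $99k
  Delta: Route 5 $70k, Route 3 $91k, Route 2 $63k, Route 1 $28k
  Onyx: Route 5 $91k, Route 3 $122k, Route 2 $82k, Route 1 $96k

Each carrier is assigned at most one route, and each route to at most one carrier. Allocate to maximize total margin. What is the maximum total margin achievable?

Maximum total: $425k

This is the linear assignment problem.
Optimal: Nimbus→Route 2 ($134k), Iris→Route 1 ($99k), Delta→Route 5 ($70k), Onyx→Route 3 ($122k) — total 134+99+70+122 = $425k.
Max-entry greedy (repeatedly take the single best remaining cell) gives $419k, worse by 6.
No other one-to-one assignment exceeds $425k.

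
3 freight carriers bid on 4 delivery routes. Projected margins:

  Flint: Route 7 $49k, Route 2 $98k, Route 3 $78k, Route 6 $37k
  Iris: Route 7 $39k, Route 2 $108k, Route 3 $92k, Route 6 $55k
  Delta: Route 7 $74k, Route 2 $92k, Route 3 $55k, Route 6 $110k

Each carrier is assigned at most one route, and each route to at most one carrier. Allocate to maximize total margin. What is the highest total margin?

This is a one-to-one assignment (maximum-weight bipartite matching).
Optimal: Flint→Route 2 ($98k), Iris→Route 3 ($92k), Delta→Route 6 ($110k) — total 98+92+110 = $300k.
Column-greedy (each route in turn goes to its best remaining carrier) gives $260k, worse by 40.
Next-best assignment: Flint→Route 3, Iris→Route 2, Delta→Route 6 = $296k.
No other one-to-one assignment exceeds $300k.

Maximum total: $300k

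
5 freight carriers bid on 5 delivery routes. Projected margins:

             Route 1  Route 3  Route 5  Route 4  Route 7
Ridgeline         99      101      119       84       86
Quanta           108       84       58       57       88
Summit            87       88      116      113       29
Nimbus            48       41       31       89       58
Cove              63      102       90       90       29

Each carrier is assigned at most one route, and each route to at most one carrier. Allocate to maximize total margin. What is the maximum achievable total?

Treat this as an assignment problem: match each carrier to one route.
Optimal: Ridgeline→Route 7 ($86k), Quanta→Route 1 ($108k), Summit→Route 5 ($116k), Nimbus→Route 4 ($89k), Cove→Route 3 ($102k) — total 86+108+116+89+102 = $501k.
Column-greedy (each route in turn goes to its best remaining carrier) gives $500k, worse by 1.
Next-best assignment: Ridgeline→Route 5, Quanta→Route 1, Summit→Route 4, Nimbus→Route 7, Cove→Route 3 = $500k.

Maximum total: $501k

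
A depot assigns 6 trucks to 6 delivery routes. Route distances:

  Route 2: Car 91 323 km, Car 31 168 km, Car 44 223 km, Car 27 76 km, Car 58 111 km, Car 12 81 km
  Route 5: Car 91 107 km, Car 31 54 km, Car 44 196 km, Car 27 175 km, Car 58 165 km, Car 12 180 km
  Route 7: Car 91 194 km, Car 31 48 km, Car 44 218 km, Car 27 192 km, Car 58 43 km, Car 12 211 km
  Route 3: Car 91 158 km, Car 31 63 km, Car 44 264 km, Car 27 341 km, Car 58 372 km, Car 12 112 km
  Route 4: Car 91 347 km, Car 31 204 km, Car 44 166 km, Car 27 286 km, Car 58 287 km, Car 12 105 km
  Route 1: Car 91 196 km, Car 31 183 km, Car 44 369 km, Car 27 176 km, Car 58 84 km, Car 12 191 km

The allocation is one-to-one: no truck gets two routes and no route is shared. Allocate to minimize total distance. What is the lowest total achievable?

Min total: 593 km

This is the linear assignment problem.
Optimal: Car 91→Route 5 (107 km), Car 31→Route 7 (48 km), Car 44→Route 4 (166 km), Car 27→Route 2 (76 km), Car 58→Route 1 (84 km), Car 12→Route 3 (112 km) — total 107+48+166+76+84+112 = 593 km.
Min-entry greedy (repeatedly take the single cheapest remaining cell) gives 805 km, worse by 212.
Next-best assignment: Car 91→Route 5, Car 31→Route 3, Car 44→Route 4, Car 27→Route 1, Car 58→Route 7, Car 12→Route 2 = 636 km.
Every other assignment is strictly worse.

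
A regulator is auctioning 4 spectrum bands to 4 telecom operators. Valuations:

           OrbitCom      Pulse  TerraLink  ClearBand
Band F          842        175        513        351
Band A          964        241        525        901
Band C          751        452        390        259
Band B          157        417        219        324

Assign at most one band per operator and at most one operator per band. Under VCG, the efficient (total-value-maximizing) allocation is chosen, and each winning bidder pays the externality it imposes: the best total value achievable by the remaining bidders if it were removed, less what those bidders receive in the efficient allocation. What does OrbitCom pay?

Efficient allocation: OrbitCom→Band C ($751M), Pulse→Band B ($417M), TerraLink→Band F ($513M), ClearBand→Band A ($901M); total welfare W = $2582M.
OrbitCom receives Band C at value $751M, so the others get W − 751 = $1831M.
Without OrbitCom: best allocation of the remaining 3 bidders over all 4 bands is Pulse→Band C ($452M), TerraLink→Band F ($513M), ClearBand→Band A ($901M), total $1866M.
VCG payment = (others' best without OrbitCom) − (others' welfare with OrbitCom) = 1866 − 1831 = $35M.

OrbitCom pays $35M.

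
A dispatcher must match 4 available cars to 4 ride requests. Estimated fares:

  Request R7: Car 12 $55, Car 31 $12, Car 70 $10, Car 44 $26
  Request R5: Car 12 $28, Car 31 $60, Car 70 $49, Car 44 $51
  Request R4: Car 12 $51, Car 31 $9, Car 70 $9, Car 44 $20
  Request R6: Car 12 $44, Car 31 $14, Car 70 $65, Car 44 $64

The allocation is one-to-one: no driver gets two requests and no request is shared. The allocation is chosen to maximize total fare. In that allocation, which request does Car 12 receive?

Optimal: Car 12→Request R4 ($51), Car 31→Request R5 ($60), Car 70→Request R6 ($65), Car 44→Request R7 ($26) — total 51+60+65+26 = $202.
Row-greedy (each driver in turn takes its best remaining request) gives $200, worse by 2.
Every other assignment is strictly worse.
Car 12's own top request is Request R7 ($55), but forcing Car 12→Request R7 and reassigning the rest optimally gives only $200 — worse by 2.

Car 12 receives Request R4.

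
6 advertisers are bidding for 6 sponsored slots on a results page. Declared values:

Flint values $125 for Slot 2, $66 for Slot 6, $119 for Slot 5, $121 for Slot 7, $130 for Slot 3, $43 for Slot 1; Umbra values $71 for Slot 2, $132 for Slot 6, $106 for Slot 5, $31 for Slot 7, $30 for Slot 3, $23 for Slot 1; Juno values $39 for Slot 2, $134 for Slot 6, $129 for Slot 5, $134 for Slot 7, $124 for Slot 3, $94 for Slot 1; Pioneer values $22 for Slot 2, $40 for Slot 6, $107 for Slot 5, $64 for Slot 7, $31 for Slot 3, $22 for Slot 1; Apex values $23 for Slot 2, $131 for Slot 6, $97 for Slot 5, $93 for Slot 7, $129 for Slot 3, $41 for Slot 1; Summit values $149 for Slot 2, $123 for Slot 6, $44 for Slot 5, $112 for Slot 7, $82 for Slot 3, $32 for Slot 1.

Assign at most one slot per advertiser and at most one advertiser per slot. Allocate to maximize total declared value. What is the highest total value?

Treat this as an assignment problem: match each advertiser to one slot.
Optimal: Flint→Slot 7 ($121), Umbra→Slot 6 ($132), Juno→Slot 1 ($94), Pioneer→Slot 5 ($107), Apex→Slot 3 ($129), Summit→Slot 2 ($149) — total 121+132+94+107+129+149 = $732.
Swapping Umbra↔Pioneer (Umbra→Slot 5 $106, Pioneer→Slot 6 $40) loses 93.
Every other assignment is strictly worse.

Maximum total: $732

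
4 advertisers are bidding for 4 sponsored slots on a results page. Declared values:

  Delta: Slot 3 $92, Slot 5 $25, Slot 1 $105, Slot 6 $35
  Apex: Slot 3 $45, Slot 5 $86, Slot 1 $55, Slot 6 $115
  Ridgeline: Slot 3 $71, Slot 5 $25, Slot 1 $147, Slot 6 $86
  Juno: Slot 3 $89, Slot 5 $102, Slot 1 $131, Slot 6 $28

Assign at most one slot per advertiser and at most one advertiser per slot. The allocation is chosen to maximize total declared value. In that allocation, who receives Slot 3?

This is a one-to-one assignment (maximum-weight bipartite matching).
Optimal: Delta→Slot 3 ($92), Apex→Slot 6 ($115), Ridgeline→Slot 1 ($147), Juno→Slot 5 ($102) — total 92+115+147+102 = $456.
Row-greedy (each advertiser in turn takes its best remaining slot) gives $393, worse by 63.
Delta's own top slot is Slot 1 ($105), but forcing Delta→Slot 1 and reassigning the rest optimally gives only $393 — worse by 63.

Delta receives Slot 3.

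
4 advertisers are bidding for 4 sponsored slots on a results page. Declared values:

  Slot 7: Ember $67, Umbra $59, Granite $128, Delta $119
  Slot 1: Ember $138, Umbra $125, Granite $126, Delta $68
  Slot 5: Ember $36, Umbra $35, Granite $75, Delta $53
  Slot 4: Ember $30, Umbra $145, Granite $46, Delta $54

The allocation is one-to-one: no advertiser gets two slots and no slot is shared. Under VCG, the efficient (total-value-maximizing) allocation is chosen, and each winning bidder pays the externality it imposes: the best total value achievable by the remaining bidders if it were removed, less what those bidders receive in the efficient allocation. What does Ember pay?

Efficient allocation: Ember→Slot 1 ($138), Umbra→Slot 4 ($145), Granite→Slot 5 ($75), Delta→Slot 7 ($119); total welfare W = $477.
Ember receives Slot 1 at value $138, so the others get W − 138 = $339.
Without Ember: best allocation of the remaining 3 bidders over all 4 slots is Umbra→Slot 4 ($145), Granite→Slot 1 ($126), Delta→Slot 7 ($119), total $390.
VCG payment = (others' best without Ember) − (others' welfare with Ember) = 390 − 339 = $51.

Ember pays $51.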